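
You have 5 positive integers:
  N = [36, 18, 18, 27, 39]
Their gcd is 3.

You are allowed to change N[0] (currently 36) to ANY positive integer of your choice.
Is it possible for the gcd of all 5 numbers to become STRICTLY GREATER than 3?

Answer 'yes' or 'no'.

Answer: no

Derivation:
Current gcd = 3
gcd of all OTHER numbers (without N[0]=36): gcd([18, 18, 27, 39]) = 3
The new gcd after any change is gcd(3, new_value).
This can be at most 3.
Since 3 = old gcd 3, the gcd can only stay the same or decrease.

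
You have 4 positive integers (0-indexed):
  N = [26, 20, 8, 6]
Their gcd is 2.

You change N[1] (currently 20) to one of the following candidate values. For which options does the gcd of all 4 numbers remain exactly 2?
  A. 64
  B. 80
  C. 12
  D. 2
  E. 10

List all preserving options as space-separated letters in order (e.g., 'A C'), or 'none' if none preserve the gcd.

Old gcd = 2; gcd of others (without N[1]) = 2
New gcd for candidate v: gcd(2, v). Preserves old gcd iff gcd(2, v) = 2.
  Option A: v=64, gcd(2,64)=2 -> preserves
  Option B: v=80, gcd(2,80)=2 -> preserves
  Option C: v=12, gcd(2,12)=2 -> preserves
  Option D: v=2, gcd(2,2)=2 -> preserves
  Option E: v=10, gcd(2,10)=2 -> preserves

Answer: A B C D E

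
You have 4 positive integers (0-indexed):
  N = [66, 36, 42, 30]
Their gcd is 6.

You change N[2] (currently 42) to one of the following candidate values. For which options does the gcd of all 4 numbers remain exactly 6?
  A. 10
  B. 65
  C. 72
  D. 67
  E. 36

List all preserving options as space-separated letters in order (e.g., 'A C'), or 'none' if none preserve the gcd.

Answer: C E

Derivation:
Old gcd = 6; gcd of others (without N[2]) = 6
New gcd for candidate v: gcd(6, v). Preserves old gcd iff gcd(6, v) = 6.
  Option A: v=10, gcd(6,10)=2 -> changes
  Option B: v=65, gcd(6,65)=1 -> changes
  Option C: v=72, gcd(6,72)=6 -> preserves
  Option D: v=67, gcd(6,67)=1 -> changes
  Option E: v=36, gcd(6,36)=6 -> preserves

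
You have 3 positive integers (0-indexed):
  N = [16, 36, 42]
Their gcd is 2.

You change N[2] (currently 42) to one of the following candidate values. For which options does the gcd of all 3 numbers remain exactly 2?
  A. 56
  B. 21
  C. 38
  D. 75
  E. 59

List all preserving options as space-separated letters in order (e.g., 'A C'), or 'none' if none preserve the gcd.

Answer: C

Derivation:
Old gcd = 2; gcd of others (without N[2]) = 4
New gcd for candidate v: gcd(4, v). Preserves old gcd iff gcd(4, v) = 2.
  Option A: v=56, gcd(4,56)=4 -> changes
  Option B: v=21, gcd(4,21)=1 -> changes
  Option C: v=38, gcd(4,38)=2 -> preserves
  Option D: v=75, gcd(4,75)=1 -> changes
  Option E: v=59, gcd(4,59)=1 -> changes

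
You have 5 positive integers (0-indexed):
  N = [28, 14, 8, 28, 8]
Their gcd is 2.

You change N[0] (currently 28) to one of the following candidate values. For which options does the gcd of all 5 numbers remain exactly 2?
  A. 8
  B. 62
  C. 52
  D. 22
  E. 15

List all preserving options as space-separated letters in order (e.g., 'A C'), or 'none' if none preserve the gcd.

Old gcd = 2; gcd of others (without N[0]) = 2
New gcd for candidate v: gcd(2, v). Preserves old gcd iff gcd(2, v) = 2.
  Option A: v=8, gcd(2,8)=2 -> preserves
  Option B: v=62, gcd(2,62)=2 -> preserves
  Option C: v=52, gcd(2,52)=2 -> preserves
  Option D: v=22, gcd(2,22)=2 -> preserves
  Option E: v=15, gcd(2,15)=1 -> changes

Answer: A B C D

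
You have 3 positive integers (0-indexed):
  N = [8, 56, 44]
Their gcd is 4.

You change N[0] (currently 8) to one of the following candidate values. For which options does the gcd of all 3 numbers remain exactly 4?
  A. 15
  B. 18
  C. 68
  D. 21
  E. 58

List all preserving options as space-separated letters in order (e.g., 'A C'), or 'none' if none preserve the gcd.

Old gcd = 4; gcd of others (without N[0]) = 4
New gcd for candidate v: gcd(4, v). Preserves old gcd iff gcd(4, v) = 4.
  Option A: v=15, gcd(4,15)=1 -> changes
  Option B: v=18, gcd(4,18)=2 -> changes
  Option C: v=68, gcd(4,68)=4 -> preserves
  Option D: v=21, gcd(4,21)=1 -> changes
  Option E: v=58, gcd(4,58)=2 -> changes

Answer: C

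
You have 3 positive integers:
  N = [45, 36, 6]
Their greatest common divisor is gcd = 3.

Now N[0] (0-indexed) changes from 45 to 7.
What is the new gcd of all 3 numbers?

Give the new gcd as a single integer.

Numbers: [45, 36, 6], gcd = 3
Change: index 0, 45 -> 7
gcd of the OTHER numbers (without index 0): gcd([36, 6]) = 6
New gcd = gcd(g_others, new_val) = gcd(6, 7) = 1

Answer: 1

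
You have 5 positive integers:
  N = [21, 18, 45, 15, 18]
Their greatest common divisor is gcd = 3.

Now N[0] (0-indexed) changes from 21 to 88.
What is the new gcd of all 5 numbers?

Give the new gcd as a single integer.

Answer: 1

Derivation:
Numbers: [21, 18, 45, 15, 18], gcd = 3
Change: index 0, 21 -> 88
gcd of the OTHER numbers (without index 0): gcd([18, 45, 15, 18]) = 3
New gcd = gcd(g_others, new_val) = gcd(3, 88) = 1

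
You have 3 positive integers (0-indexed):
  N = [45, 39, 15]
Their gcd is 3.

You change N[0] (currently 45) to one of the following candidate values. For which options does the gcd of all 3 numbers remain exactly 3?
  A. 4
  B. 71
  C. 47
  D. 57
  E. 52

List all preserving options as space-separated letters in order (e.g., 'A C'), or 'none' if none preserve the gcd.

Answer: D

Derivation:
Old gcd = 3; gcd of others (without N[0]) = 3
New gcd for candidate v: gcd(3, v). Preserves old gcd iff gcd(3, v) = 3.
  Option A: v=4, gcd(3,4)=1 -> changes
  Option B: v=71, gcd(3,71)=1 -> changes
  Option C: v=47, gcd(3,47)=1 -> changes
  Option D: v=57, gcd(3,57)=3 -> preserves
  Option E: v=52, gcd(3,52)=1 -> changes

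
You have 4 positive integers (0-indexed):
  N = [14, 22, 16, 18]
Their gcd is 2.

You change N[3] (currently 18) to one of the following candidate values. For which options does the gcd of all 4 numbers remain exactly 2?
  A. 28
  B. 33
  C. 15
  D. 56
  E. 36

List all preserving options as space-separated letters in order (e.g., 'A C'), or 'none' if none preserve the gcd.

Old gcd = 2; gcd of others (without N[3]) = 2
New gcd for candidate v: gcd(2, v). Preserves old gcd iff gcd(2, v) = 2.
  Option A: v=28, gcd(2,28)=2 -> preserves
  Option B: v=33, gcd(2,33)=1 -> changes
  Option C: v=15, gcd(2,15)=1 -> changes
  Option D: v=56, gcd(2,56)=2 -> preserves
  Option E: v=36, gcd(2,36)=2 -> preserves

Answer: A D E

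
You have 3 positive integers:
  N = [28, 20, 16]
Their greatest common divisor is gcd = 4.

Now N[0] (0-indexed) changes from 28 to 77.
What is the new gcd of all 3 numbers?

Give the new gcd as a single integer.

Answer: 1

Derivation:
Numbers: [28, 20, 16], gcd = 4
Change: index 0, 28 -> 77
gcd of the OTHER numbers (without index 0): gcd([20, 16]) = 4
New gcd = gcd(g_others, new_val) = gcd(4, 77) = 1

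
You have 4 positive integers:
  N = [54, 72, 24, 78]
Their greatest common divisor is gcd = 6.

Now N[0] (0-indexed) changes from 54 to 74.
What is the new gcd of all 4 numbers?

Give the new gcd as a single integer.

Answer: 2

Derivation:
Numbers: [54, 72, 24, 78], gcd = 6
Change: index 0, 54 -> 74
gcd of the OTHER numbers (without index 0): gcd([72, 24, 78]) = 6
New gcd = gcd(g_others, new_val) = gcd(6, 74) = 2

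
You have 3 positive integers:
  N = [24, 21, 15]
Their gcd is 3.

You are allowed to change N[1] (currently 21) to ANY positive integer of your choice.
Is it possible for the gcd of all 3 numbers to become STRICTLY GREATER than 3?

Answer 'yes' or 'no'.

Current gcd = 3
gcd of all OTHER numbers (without N[1]=21): gcd([24, 15]) = 3
The new gcd after any change is gcd(3, new_value).
This can be at most 3.
Since 3 = old gcd 3, the gcd can only stay the same or decrease.

Answer: no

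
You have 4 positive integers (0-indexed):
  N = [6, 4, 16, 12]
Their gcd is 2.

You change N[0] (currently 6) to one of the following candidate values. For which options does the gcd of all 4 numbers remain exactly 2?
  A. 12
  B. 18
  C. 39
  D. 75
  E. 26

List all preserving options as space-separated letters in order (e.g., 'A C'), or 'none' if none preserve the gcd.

Answer: B E

Derivation:
Old gcd = 2; gcd of others (without N[0]) = 4
New gcd for candidate v: gcd(4, v). Preserves old gcd iff gcd(4, v) = 2.
  Option A: v=12, gcd(4,12)=4 -> changes
  Option B: v=18, gcd(4,18)=2 -> preserves
  Option C: v=39, gcd(4,39)=1 -> changes
  Option D: v=75, gcd(4,75)=1 -> changes
  Option E: v=26, gcd(4,26)=2 -> preserves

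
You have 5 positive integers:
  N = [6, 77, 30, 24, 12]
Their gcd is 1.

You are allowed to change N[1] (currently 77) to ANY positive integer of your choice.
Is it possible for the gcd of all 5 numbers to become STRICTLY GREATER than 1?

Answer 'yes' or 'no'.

Answer: yes

Derivation:
Current gcd = 1
gcd of all OTHER numbers (without N[1]=77): gcd([6, 30, 24, 12]) = 6
The new gcd after any change is gcd(6, new_value).
This can be at most 6.
Since 6 > old gcd 1, the gcd CAN increase (e.g., set N[1] = 6).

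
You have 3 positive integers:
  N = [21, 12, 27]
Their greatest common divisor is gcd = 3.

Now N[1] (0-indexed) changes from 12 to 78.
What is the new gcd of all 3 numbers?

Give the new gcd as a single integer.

Answer: 3

Derivation:
Numbers: [21, 12, 27], gcd = 3
Change: index 1, 12 -> 78
gcd of the OTHER numbers (without index 1): gcd([21, 27]) = 3
New gcd = gcd(g_others, new_val) = gcd(3, 78) = 3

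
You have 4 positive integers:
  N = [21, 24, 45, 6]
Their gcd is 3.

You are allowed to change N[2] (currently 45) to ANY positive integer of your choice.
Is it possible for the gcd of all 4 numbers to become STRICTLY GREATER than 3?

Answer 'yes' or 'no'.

Answer: no

Derivation:
Current gcd = 3
gcd of all OTHER numbers (without N[2]=45): gcd([21, 24, 6]) = 3
The new gcd after any change is gcd(3, new_value).
This can be at most 3.
Since 3 = old gcd 3, the gcd can only stay the same or decrease.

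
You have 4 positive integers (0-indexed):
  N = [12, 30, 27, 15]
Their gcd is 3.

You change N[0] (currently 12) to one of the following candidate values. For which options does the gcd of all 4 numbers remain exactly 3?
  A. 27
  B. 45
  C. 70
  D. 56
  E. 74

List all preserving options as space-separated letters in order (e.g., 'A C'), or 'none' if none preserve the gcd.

Old gcd = 3; gcd of others (without N[0]) = 3
New gcd for candidate v: gcd(3, v). Preserves old gcd iff gcd(3, v) = 3.
  Option A: v=27, gcd(3,27)=3 -> preserves
  Option B: v=45, gcd(3,45)=3 -> preserves
  Option C: v=70, gcd(3,70)=1 -> changes
  Option D: v=56, gcd(3,56)=1 -> changes
  Option E: v=74, gcd(3,74)=1 -> changes

Answer: A B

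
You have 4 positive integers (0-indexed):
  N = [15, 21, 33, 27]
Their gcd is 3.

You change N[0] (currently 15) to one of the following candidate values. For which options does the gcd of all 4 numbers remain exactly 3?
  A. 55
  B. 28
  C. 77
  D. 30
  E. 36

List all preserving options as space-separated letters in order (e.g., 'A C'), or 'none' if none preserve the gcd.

Answer: D E

Derivation:
Old gcd = 3; gcd of others (without N[0]) = 3
New gcd for candidate v: gcd(3, v). Preserves old gcd iff gcd(3, v) = 3.
  Option A: v=55, gcd(3,55)=1 -> changes
  Option B: v=28, gcd(3,28)=1 -> changes
  Option C: v=77, gcd(3,77)=1 -> changes
  Option D: v=30, gcd(3,30)=3 -> preserves
  Option E: v=36, gcd(3,36)=3 -> preserves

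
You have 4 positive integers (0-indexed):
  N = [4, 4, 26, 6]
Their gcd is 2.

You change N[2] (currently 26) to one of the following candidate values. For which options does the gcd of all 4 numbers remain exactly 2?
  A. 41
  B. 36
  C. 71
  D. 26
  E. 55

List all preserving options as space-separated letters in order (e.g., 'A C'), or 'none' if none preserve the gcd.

Old gcd = 2; gcd of others (without N[2]) = 2
New gcd for candidate v: gcd(2, v). Preserves old gcd iff gcd(2, v) = 2.
  Option A: v=41, gcd(2,41)=1 -> changes
  Option B: v=36, gcd(2,36)=2 -> preserves
  Option C: v=71, gcd(2,71)=1 -> changes
  Option D: v=26, gcd(2,26)=2 -> preserves
  Option E: v=55, gcd(2,55)=1 -> changes

Answer: B D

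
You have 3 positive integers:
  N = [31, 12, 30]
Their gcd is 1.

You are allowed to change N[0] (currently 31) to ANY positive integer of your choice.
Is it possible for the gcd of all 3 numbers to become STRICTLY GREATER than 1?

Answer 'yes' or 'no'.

Answer: yes

Derivation:
Current gcd = 1
gcd of all OTHER numbers (without N[0]=31): gcd([12, 30]) = 6
The new gcd after any change is gcd(6, new_value).
This can be at most 6.
Since 6 > old gcd 1, the gcd CAN increase (e.g., set N[0] = 6).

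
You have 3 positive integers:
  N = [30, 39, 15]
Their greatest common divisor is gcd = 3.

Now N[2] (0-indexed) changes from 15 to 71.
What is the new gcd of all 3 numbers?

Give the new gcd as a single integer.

Answer: 1

Derivation:
Numbers: [30, 39, 15], gcd = 3
Change: index 2, 15 -> 71
gcd of the OTHER numbers (without index 2): gcd([30, 39]) = 3
New gcd = gcd(g_others, new_val) = gcd(3, 71) = 1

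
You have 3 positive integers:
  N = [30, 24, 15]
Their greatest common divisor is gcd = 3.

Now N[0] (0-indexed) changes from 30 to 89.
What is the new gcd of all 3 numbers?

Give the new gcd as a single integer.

Answer: 1

Derivation:
Numbers: [30, 24, 15], gcd = 3
Change: index 0, 30 -> 89
gcd of the OTHER numbers (without index 0): gcd([24, 15]) = 3
New gcd = gcd(g_others, new_val) = gcd(3, 89) = 1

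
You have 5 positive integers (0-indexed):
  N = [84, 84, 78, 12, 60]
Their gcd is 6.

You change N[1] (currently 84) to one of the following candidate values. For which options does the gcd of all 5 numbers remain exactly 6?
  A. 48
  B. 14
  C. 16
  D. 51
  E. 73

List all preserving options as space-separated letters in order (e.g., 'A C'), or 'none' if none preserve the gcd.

Old gcd = 6; gcd of others (without N[1]) = 6
New gcd for candidate v: gcd(6, v). Preserves old gcd iff gcd(6, v) = 6.
  Option A: v=48, gcd(6,48)=6 -> preserves
  Option B: v=14, gcd(6,14)=2 -> changes
  Option C: v=16, gcd(6,16)=2 -> changes
  Option D: v=51, gcd(6,51)=3 -> changes
  Option E: v=73, gcd(6,73)=1 -> changes

Answer: A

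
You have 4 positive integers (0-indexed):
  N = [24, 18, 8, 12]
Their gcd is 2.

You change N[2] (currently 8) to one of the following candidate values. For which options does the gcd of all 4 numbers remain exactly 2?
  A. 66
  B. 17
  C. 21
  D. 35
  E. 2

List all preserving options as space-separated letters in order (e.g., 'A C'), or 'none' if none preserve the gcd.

Old gcd = 2; gcd of others (without N[2]) = 6
New gcd for candidate v: gcd(6, v). Preserves old gcd iff gcd(6, v) = 2.
  Option A: v=66, gcd(6,66)=6 -> changes
  Option B: v=17, gcd(6,17)=1 -> changes
  Option C: v=21, gcd(6,21)=3 -> changes
  Option D: v=35, gcd(6,35)=1 -> changes
  Option E: v=2, gcd(6,2)=2 -> preserves

Answer: E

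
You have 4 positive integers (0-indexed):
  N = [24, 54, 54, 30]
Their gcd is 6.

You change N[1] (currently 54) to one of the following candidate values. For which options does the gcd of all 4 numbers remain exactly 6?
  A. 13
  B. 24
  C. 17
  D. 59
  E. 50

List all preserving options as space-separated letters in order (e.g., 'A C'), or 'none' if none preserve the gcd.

Answer: B

Derivation:
Old gcd = 6; gcd of others (without N[1]) = 6
New gcd for candidate v: gcd(6, v). Preserves old gcd iff gcd(6, v) = 6.
  Option A: v=13, gcd(6,13)=1 -> changes
  Option B: v=24, gcd(6,24)=6 -> preserves
  Option C: v=17, gcd(6,17)=1 -> changes
  Option D: v=59, gcd(6,59)=1 -> changes
  Option E: v=50, gcd(6,50)=2 -> changes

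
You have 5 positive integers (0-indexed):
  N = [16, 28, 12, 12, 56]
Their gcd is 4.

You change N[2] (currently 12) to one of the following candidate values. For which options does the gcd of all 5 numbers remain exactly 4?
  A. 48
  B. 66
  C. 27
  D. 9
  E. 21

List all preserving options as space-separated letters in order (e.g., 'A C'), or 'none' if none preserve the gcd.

Old gcd = 4; gcd of others (without N[2]) = 4
New gcd for candidate v: gcd(4, v). Preserves old gcd iff gcd(4, v) = 4.
  Option A: v=48, gcd(4,48)=4 -> preserves
  Option B: v=66, gcd(4,66)=2 -> changes
  Option C: v=27, gcd(4,27)=1 -> changes
  Option D: v=9, gcd(4,9)=1 -> changes
  Option E: v=21, gcd(4,21)=1 -> changes

Answer: A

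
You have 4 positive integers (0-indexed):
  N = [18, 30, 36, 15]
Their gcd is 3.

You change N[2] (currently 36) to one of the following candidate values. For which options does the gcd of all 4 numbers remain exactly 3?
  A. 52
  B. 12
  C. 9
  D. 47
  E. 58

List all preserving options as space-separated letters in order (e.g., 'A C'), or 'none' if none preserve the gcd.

Old gcd = 3; gcd of others (without N[2]) = 3
New gcd for candidate v: gcd(3, v). Preserves old gcd iff gcd(3, v) = 3.
  Option A: v=52, gcd(3,52)=1 -> changes
  Option B: v=12, gcd(3,12)=3 -> preserves
  Option C: v=9, gcd(3,9)=3 -> preserves
  Option D: v=47, gcd(3,47)=1 -> changes
  Option E: v=58, gcd(3,58)=1 -> changes

Answer: B C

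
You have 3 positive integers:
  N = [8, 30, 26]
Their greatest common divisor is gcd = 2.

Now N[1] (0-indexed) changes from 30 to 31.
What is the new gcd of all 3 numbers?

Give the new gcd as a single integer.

Numbers: [8, 30, 26], gcd = 2
Change: index 1, 30 -> 31
gcd of the OTHER numbers (without index 1): gcd([8, 26]) = 2
New gcd = gcd(g_others, new_val) = gcd(2, 31) = 1

Answer: 1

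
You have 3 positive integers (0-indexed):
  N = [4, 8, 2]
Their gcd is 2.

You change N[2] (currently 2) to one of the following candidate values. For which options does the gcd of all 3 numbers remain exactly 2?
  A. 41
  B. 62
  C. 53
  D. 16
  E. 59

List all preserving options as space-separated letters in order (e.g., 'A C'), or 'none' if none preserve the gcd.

Old gcd = 2; gcd of others (without N[2]) = 4
New gcd for candidate v: gcd(4, v). Preserves old gcd iff gcd(4, v) = 2.
  Option A: v=41, gcd(4,41)=1 -> changes
  Option B: v=62, gcd(4,62)=2 -> preserves
  Option C: v=53, gcd(4,53)=1 -> changes
  Option D: v=16, gcd(4,16)=4 -> changes
  Option E: v=59, gcd(4,59)=1 -> changes

Answer: B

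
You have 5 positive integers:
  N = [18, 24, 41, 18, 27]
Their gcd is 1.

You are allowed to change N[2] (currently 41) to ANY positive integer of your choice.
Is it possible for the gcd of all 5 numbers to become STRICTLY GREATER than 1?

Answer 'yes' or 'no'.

Current gcd = 1
gcd of all OTHER numbers (without N[2]=41): gcd([18, 24, 18, 27]) = 3
The new gcd after any change is gcd(3, new_value).
This can be at most 3.
Since 3 > old gcd 1, the gcd CAN increase (e.g., set N[2] = 3).

Answer: yes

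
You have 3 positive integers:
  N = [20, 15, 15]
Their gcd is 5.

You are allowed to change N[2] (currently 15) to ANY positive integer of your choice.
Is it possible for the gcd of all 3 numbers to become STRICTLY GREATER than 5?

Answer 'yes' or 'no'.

Current gcd = 5
gcd of all OTHER numbers (without N[2]=15): gcd([20, 15]) = 5
The new gcd after any change is gcd(5, new_value).
This can be at most 5.
Since 5 = old gcd 5, the gcd can only stay the same or decrease.

Answer: no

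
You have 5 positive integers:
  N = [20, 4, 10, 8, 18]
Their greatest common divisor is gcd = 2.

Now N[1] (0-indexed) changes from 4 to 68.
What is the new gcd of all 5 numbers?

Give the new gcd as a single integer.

Numbers: [20, 4, 10, 8, 18], gcd = 2
Change: index 1, 4 -> 68
gcd of the OTHER numbers (without index 1): gcd([20, 10, 8, 18]) = 2
New gcd = gcd(g_others, new_val) = gcd(2, 68) = 2

Answer: 2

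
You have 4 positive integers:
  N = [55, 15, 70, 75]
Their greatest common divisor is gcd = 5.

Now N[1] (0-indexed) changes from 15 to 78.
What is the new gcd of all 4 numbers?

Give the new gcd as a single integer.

Numbers: [55, 15, 70, 75], gcd = 5
Change: index 1, 15 -> 78
gcd of the OTHER numbers (without index 1): gcd([55, 70, 75]) = 5
New gcd = gcd(g_others, new_val) = gcd(5, 78) = 1

Answer: 1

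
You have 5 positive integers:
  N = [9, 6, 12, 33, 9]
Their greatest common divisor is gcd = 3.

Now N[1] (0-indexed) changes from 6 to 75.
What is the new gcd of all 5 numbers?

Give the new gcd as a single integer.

Numbers: [9, 6, 12, 33, 9], gcd = 3
Change: index 1, 6 -> 75
gcd of the OTHER numbers (without index 1): gcd([9, 12, 33, 9]) = 3
New gcd = gcd(g_others, new_val) = gcd(3, 75) = 3

Answer: 3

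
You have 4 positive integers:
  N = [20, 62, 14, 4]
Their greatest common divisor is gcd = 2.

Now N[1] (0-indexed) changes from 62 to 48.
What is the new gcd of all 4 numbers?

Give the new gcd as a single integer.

Answer: 2

Derivation:
Numbers: [20, 62, 14, 4], gcd = 2
Change: index 1, 62 -> 48
gcd of the OTHER numbers (without index 1): gcd([20, 14, 4]) = 2
New gcd = gcd(g_others, new_val) = gcd(2, 48) = 2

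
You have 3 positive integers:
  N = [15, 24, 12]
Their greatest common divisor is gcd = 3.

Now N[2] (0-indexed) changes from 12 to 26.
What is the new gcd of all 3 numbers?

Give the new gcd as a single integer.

Answer: 1

Derivation:
Numbers: [15, 24, 12], gcd = 3
Change: index 2, 12 -> 26
gcd of the OTHER numbers (without index 2): gcd([15, 24]) = 3
New gcd = gcd(g_others, new_val) = gcd(3, 26) = 1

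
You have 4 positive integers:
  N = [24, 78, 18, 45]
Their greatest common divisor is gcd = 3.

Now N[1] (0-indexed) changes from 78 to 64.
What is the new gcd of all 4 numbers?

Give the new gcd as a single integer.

Numbers: [24, 78, 18, 45], gcd = 3
Change: index 1, 78 -> 64
gcd of the OTHER numbers (without index 1): gcd([24, 18, 45]) = 3
New gcd = gcd(g_others, new_val) = gcd(3, 64) = 1

Answer: 1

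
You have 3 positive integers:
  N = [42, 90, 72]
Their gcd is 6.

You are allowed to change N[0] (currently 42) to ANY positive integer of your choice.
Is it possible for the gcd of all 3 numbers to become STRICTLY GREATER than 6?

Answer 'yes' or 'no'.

Answer: yes

Derivation:
Current gcd = 6
gcd of all OTHER numbers (without N[0]=42): gcd([90, 72]) = 18
The new gcd after any change is gcd(18, new_value).
This can be at most 18.
Since 18 > old gcd 6, the gcd CAN increase (e.g., set N[0] = 18).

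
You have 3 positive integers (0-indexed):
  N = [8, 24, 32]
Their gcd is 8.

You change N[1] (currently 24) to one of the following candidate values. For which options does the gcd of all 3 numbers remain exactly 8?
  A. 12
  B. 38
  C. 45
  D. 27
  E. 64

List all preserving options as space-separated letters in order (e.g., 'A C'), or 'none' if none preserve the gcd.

Answer: E

Derivation:
Old gcd = 8; gcd of others (without N[1]) = 8
New gcd for candidate v: gcd(8, v). Preserves old gcd iff gcd(8, v) = 8.
  Option A: v=12, gcd(8,12)=4 -> changes
  Option B: v=38, gcd(8,38)=2 -> changes
  Option C: v=45, gcd(8,45)=1 -> changes
  Option D: v=27, gcd(8,27)=1 -> changes
  Option E: v=64, gcd(8,64)=8 -> preserves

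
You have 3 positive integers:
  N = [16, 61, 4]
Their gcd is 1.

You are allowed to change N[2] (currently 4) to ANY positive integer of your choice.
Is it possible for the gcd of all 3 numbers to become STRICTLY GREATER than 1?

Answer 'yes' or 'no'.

Current gcd = 1
gcd of all OTHER numbers (without N[2]=4): gcd([16, 61]) = 1
The new gcd after any change is gcd(1, new_value).
This can be at most 1.
Since 1 = old gcd 1, the gcd can only stay the same or decrease.

Answer: no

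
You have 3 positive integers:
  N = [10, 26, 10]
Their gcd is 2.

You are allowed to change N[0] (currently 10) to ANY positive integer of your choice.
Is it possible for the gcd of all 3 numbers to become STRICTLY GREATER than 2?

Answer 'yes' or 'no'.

Answer: no

Derivation:
Current gcd = 2
gcd of all OTHER numbers (without N[0]=10): gcd([26, 10]) = 2
The new gcd after any change is gcd(2, new_value).
This can be at most 2.
Since 2 = old gcd 2, the gcd can only stay the same or decrease.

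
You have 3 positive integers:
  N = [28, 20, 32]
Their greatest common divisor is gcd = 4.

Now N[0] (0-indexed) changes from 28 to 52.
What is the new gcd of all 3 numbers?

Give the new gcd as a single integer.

Answer: 4

Derivation:
Numbers: [28, 20, 32], gcd = 4
Change: index 0, 28 -> 52
gcd of the OTHER numbers (without index 0): gcd([20, 32]) = 4
New gcd = gcd(g_others, new_val) = gcd(4, 52) = 4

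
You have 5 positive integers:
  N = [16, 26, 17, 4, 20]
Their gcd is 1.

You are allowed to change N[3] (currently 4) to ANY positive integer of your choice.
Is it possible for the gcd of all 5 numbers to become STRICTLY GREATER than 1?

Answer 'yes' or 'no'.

Answer: no

Derivation:
Current gcd = 1
gcd of all OTHER numbers (without N[3]=4): gcd([16, 26, 17, 20]) = 1
The new gcd after any change is gcd(1, new_value).
This can be at most 1.
Since 1 = old gcd 1, the gcd can only stay the same or decrease.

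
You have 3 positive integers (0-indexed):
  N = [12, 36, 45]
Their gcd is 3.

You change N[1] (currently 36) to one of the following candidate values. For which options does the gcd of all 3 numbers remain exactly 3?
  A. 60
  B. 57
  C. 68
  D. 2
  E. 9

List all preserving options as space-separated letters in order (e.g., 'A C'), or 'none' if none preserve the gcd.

Answer: A B E

Derivation:
Old gcd = 3; gcd of others (without N[1]) = 3
New gcd for candidate v: gcd(3, v). Preserves old gcd iff gcd(3, v) = 3.
  Option A: v=60, gcd(3,60)=3 -> preserves
  Option B: v=57, gcd(3,57)=3 -> preserves
  Option C: v=68, gcd(3,68)=1 -> changes
  Option D: v=2, gcd(3,2)=1 -> changes
  Option E: v=9, gcd(3,9)=3 -> preserves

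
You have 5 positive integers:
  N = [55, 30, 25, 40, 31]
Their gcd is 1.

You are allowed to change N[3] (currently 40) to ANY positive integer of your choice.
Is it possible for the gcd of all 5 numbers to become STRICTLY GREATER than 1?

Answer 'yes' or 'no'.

Current gcd = 1
gcd of all OTHER numbers (without N[3]=40): gcd([55, 30, 25, 31]) = 1
The new gcd after any change is gcd(1, new_value).
This can be at most 1.
Since 1 = old gcd 1, the gcd can only stay the same or decrease.

Answer: no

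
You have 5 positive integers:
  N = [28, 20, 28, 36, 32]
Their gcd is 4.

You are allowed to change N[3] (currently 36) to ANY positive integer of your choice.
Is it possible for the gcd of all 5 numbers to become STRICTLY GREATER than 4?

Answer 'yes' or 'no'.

Current gcd = 4
gcd of all OTHER numbers (without N[3]=36): gcd([28, 20, 28, 32]) = 4
The new gcd after any change is gcd(4, new_value).
This can be at most 4.
Since 4 = old gcd 4, the gcd can only stay the same or decrease.

Answer: no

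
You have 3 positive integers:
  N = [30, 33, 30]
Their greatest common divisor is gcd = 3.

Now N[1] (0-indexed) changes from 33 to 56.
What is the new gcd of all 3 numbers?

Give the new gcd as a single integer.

Answer: 2

Derivation:
Numbers: [30, 33, 30], gcd = 3
Change: index 1, 33 -> 56
gcd of the OTHER numbers (without index 1): gcd([30, 30]) = 30
New gcd = gcd(g_others, new_val) = gcd(30, 56) = 2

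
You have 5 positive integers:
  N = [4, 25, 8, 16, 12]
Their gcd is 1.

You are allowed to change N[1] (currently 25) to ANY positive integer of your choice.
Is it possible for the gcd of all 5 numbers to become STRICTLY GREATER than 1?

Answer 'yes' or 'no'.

Answer: yes

Derivation:
Current gcd = 1
gcd of all OTHER numbers (without N[1]=25): gcd([4, 8, 16, 12]) = 4
The new gcd after any change is gcd(4, new_value).
This can be at most 4.
Since 4 > old gcd 1, the gcd CAN increase (e.g., set N[1] = 4).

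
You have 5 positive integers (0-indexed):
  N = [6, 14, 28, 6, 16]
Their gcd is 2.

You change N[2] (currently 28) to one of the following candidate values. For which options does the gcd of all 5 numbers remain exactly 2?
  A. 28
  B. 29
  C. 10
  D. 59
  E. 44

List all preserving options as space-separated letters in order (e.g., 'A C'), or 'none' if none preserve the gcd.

Old gcd = 2; gcd of others (without N[2]) = 2
New gcd for candidate v: gcd(2, v). Preserves old gcd iff gcd(2, v) = 2.
  Option A: v=28, gcd(2,28)=2 -> preserves
  Option B: v=29, gcd(2,29)=1 -> changes
  Option C: v=10, gcd(2,10)=2 -> preserves
  Option D: v=59, gcd(2,59)=1 -> changes
  Option E: v=44, gcd(2,44)=2 -> preserves

Answer: A C E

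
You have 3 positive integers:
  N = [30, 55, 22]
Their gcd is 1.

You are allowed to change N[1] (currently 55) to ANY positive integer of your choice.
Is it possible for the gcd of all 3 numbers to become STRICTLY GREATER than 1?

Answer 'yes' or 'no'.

Current gcd = 1
gcd of all OTHER numbers (without N[1]=55): gcd([30, 22]) = 2
The new gcd after any change is gcd(2, new_value).
This can be at most 2.
Since 2 > old gcd 1, the gcd CAN increase (e.g., set N[1] = 2).

Answer: yes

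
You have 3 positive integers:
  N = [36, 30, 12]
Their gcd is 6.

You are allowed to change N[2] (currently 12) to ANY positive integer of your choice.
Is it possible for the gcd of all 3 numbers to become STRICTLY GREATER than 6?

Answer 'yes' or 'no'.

Current gcd = 6
gcd of all OTHER numbers (without N[2]=12): gcd([36, 30]) = 6
The new gcd after any change is gcd(6, new_value).
This can be at most 6.
Since 6 = old gcd 6, the gcd can only stay the same or decrease.

Answer: no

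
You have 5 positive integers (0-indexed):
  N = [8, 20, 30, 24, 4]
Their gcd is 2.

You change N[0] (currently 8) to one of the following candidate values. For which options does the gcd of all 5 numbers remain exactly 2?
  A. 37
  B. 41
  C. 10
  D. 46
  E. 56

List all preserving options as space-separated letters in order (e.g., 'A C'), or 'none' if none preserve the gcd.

Old gcd = 2; gcd of others (without N[0]) = 2
New gcd for candidate v: gcd(2, v). Preserves old gcd iff gcd(2, v) = 2.
  Option A: v=37, gcd(2,37)=1 -> changes
  Option B: v=41, gcd(2,41)=1 -> changes
  Option C: v=10, gcd(2,10)=2 -> preserves
  Option D: v=46, gcd(2,46)=2 -> preserves
  Option E: v=56, gcd(2,56)=2 -> preserves

Answer: C D E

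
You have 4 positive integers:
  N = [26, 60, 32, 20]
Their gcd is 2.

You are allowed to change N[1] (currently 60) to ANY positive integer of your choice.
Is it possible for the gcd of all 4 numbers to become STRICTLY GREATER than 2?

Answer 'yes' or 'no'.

Current gcd = 2
gcd of all OTHER numbers (without N[1]=60): gcd([26, 32, 20]) = 2
The new gcd after any change is gcd(2, new_value).
This can be at most 2.
Since 2 = old gcd 2, the gcd can only stay the same or decrease.

Answer: no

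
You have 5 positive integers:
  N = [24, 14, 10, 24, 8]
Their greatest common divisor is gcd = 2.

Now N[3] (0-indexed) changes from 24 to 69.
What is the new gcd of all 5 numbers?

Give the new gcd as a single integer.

Numbers: [24, 14, 10, 24, 8], gcd = 2
Change: index 3, 24 -> 69
gcd of the OTHER numbers (without index 3): gcd([24, 14, 10, 8]) = 2
New gcd = gcd(g_others, new_val) = gcd(2, 69) = 1

Answer: 1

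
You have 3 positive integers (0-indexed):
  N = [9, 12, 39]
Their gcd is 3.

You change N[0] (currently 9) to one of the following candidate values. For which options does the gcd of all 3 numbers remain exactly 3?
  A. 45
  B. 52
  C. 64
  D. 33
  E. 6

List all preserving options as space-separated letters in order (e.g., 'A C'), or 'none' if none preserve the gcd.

Answer: A D E

Derivation:
Old gcd = 3; gcd of others (without N[0]) = 3
New gcd for candidate v: gcd(3, v). Preserves old gcd iff gcd(3, v) = 3.
  Option A: v=45, gcd(3,45)=3 -> preserves
  Option B: v=52, gcd(3,52)=1 -> changes
  Option C: v=64, gcd(3,64)=1 -> changes
  Option D: v=33, gcd(3,33)=3 -> preserves
  Option E: v=6, gcd(3,6)=3 -> preserves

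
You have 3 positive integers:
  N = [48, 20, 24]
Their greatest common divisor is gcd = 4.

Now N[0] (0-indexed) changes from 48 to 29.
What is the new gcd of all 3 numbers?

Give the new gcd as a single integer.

Numbers: [48, 20, 24], gcd = 4
Change: index 0, 48 -> 29
gcd of the OTHER numbers (without index 0): gcd([20, 24]) = 4
New gcd = gcd(g_others, new_val) = gcd(4, 29) = 1

Answer: 1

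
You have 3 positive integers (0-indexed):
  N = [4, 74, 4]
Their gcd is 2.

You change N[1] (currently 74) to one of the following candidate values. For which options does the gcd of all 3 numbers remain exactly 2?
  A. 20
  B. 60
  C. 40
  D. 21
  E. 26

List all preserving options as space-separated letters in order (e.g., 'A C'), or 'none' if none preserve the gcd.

Old gcd = 2; gcd of others (without N[1]) = 4
New gcd for candidate v: gcd(4, v). Preserves old gcd iff gcd(4, v) = 2.
  Option A: v=20, gcd(4,20)=4 -> changes
  Option B: v=60, gcd(4,60)=4 -> changes
  Option C: v=40, gcd(4,40)=4 -> changes
  Option D: v=21, gcd(4,21)=1 -> changes
  Option E: v=26, gcd(4,26)=2 -> preserves

Answer: E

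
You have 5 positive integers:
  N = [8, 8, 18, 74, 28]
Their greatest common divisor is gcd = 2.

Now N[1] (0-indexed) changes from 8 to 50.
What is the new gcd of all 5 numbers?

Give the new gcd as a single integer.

Answer: 2

Derivation:
Numbers: [8, 8, 18, 74, 28], gcd = 2
Change: index 1, 8 -> 50
gcd of the OTHER numbers (without index 1): gcd([8, 18, 74, 28]) = 2
New gcd = gcd(g_others, new_val) = gcd(2, 50) = 2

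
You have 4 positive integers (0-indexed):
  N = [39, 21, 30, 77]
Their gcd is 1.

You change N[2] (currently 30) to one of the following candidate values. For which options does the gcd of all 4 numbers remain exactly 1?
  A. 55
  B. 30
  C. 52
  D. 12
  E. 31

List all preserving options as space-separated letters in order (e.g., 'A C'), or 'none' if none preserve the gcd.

Old gcd = 1; gcd of others (without N[2]) = 1
New gcd for candidate v: gcd(1, v). Preserves old gcd iff gcd(1, v) = 1.
  Option A: v=55, gcd(1,55)=1 -> preserves
  Option B: v=30, gcd(1,30)=1 -> preserves
  Option C: v=52, gcd(1,52)=1 -> preserves
  Option D: v=12, gcd(1,12)=1 -> preserves
  Option E: v=31, gcd(1,31)=1 -> preserves

Answer: A B C D E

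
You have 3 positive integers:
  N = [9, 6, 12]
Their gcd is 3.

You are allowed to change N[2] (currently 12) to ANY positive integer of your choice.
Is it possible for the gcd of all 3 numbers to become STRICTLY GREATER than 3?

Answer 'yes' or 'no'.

Answer: no

Derivation:
Current gcd = 3
gcd of all OTHER numbers (without N[2]=12): gcd([9, 6]) = 3
The new gcd after any change is gcd(3, new_value).
This can be at most 3.
Since 3 = old gcd 3, the gcd can only stay the same or decrease.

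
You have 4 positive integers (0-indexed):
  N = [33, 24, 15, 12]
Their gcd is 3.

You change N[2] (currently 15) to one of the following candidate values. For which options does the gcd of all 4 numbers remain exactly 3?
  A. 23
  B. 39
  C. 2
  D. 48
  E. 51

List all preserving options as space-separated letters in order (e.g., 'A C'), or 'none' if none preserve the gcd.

Old gcd = 3; gcd of others (without N[2]) = 3
New gcd for candidate v: gcd(3, v). Preserves old gcd iff gcd(3, v) = 3.
  Option A: v=23, gcd(3,23)=1 -> changes
  Option B: v=39, gcd(3,39)=3 -> preserves
  Option C: v=2, gcd(3,2)=1 -> changes
  Option D: v=48, gcd(3,48)=3 -> preserves
  Option E: v=51, gcd(3,51)=3 -> preserves

Answer: B D E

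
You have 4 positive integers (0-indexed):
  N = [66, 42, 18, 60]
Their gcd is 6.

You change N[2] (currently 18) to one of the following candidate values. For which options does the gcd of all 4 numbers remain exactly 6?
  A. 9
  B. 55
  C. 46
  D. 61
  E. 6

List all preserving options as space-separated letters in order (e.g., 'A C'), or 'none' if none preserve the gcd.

Old gcd = 6; gcd of others (without N[2]) = 6
New gcd for candidate v: gcd(6, v). Preserves old gcd iff gcd(6, v) = 6.
  Option A: v=9, gcd(6,9)=3 -> changes
  Option B: v=55, gcd(6,55)=1 -> changes
  Option C: v=46, gcd(6,46)=2 -> changes
  Option D: v=61, gcd(6,61)=1 -> changes
  Option E: v=6, gcd(6,6)=6 -> preserves

Answer: E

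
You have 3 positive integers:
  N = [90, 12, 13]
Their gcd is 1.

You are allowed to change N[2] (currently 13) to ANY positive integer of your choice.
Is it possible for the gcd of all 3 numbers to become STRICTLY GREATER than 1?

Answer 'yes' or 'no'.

Answer: yes

Derivation:
Current gcd = 1
gcd of all OTHER numbers (without N[2]=13): gcd([90, 12]) = 6
The new gcd after any change is gcd(6, new_value).
This can be at most 6.
Since 6 > old gcd 1, the gcd CAN increase (e.g., set N[2] = 6).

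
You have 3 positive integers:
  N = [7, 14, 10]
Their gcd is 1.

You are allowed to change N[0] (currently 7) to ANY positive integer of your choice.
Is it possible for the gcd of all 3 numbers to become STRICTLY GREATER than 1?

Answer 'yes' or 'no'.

Answer: yes

Derivation:
Current gcd = 1
gcd of all OTHER numbers (without N[0]=7): gcd([14, 10]) = 2
The new gcd after any change is gcd(2, new_value).
This can be at most 2.
Since 2 > old gcd 1, the gcd CAN increase (e.g., set N[0] = 2).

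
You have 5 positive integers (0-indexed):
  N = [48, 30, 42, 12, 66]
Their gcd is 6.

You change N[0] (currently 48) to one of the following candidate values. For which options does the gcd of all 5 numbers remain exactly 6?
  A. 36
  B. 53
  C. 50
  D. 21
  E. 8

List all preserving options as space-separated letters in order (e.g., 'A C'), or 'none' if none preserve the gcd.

Old gcd = 6; gcd of others (without N[0]) = 6
New gcd for candidate v: gcd(6, v). Preserves old gcd iff gcd(6, v) = 6.
  Option A: v=36, gcd(6,36)=6 -> preserves
  Option B: v=53, gcd(6,53)=1 -> changes
  Option C: v=50, gcd(6,50)=2 -> changes
  Option D: v=21, gcd(6,21)=3 -> changes
  Option E: v=8, gcd(6,8)=2 -> changes

Answer: A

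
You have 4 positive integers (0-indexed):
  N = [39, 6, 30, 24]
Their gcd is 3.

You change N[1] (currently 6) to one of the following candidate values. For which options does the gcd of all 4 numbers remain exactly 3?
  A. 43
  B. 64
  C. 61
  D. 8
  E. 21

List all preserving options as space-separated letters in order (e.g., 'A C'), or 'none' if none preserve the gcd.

Old gcd = 3; gcd of others (without N[1]) = 3
New gcd for candidate v: gcd(3, v). Preserves old gcd iff gcd(3, v) = 3.
  Option A: v=43, gcd(3,43)=1 -> changes
  Option B: v=64, gcd(3,64)=1 -> changes
  Option C: v=61, gcd(3,61)=1 -> changes
  Option D: v=8, gcd(3,8)=1 -> changes
  Option E: v=21, gcd(3,21)=3 -> preserves

Answer: E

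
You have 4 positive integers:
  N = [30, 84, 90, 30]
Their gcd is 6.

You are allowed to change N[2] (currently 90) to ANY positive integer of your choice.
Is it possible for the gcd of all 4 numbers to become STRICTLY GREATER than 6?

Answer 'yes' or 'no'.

Answer: no

Derivation:
Current gcd = 6
gcd of all OTHER numbers (without N[2]=90): gcd([30, 84, 30]) = 6
The new gcd after any change is gcd(6, new_value).
This can be at most 6.
Since 6 = old gcd 6, the gcd can only stay the same or decrease.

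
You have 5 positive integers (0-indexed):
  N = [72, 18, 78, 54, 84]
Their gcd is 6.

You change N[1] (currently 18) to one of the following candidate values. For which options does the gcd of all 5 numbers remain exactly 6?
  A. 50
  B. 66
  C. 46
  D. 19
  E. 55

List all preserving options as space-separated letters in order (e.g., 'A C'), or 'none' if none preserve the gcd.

Answer: B

Derivation:
Old gcd = 6; gcd of others (without N[1]) = 6
New gcd for candidate v: gcd(6, v). Preserves old gcd iff gcd(6, v) = 6.
  Option A: v=50, gcd(6,50)=2 -> changes
  Option B: v=66, gcd(6,66)=6 -> preserves
  Option C: v=46, gcd(6,46)=2 -> changes
  Option D: v=19, gcd(6,19)=1 -> changes
  Option E: v=55, gcd(6,55)=1 -> changes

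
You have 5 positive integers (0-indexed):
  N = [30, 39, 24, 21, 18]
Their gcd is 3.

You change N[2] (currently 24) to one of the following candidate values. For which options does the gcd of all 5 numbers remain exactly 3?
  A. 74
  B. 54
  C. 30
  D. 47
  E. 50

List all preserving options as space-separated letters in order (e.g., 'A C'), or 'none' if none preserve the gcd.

Old gcd = 3; gcd of others (without N[2]) = 3
New gcd for candidate v: gcd(3, v). Preserves old gcd iff gcd(3, v) = 3.
  Option A: v=74, gcd(3,74)=1 -> changes
  Option B: v=54, gcd(3,54)=3 -> preserves
  Option C: v=30, gcd(3,30)=3 -> preserves
  Option D: v=47, gcd(3,47)=1 -> changes
  Option E: v=50, gcd(3,50)=1 -> changes

Answer: B C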